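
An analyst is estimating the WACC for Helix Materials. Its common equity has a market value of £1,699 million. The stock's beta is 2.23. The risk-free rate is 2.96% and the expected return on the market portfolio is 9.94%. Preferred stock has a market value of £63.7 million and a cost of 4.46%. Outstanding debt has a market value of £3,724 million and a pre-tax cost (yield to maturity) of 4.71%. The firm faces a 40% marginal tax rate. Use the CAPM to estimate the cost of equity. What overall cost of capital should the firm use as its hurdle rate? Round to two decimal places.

7.71%

Market risk premium = 9.94% − 2.96% = 6.98%.
Cost of equity via CAPM: Re = 2.96% + 2.23 × 6.98% = 18.5254%.
Total capital V = 1699 + 63.7 + 3724 = 5486.7.
Equity: weight = 1699/5486.7 = 0.3097; cost = 18.5254%.
Preferred: weight = 63.7/5486.7 = 0.0116; cost = 4.46%.
Debt: weight = 3724/5486.7 = 0.6787; after-tax cost = 4.71% × (1 − 40%) = 2.8260%.
WACC = 0.3097 × 18.5254% + 0.0116 × 4.4600% + 0.6787 × 2.8260% = 7.7064%.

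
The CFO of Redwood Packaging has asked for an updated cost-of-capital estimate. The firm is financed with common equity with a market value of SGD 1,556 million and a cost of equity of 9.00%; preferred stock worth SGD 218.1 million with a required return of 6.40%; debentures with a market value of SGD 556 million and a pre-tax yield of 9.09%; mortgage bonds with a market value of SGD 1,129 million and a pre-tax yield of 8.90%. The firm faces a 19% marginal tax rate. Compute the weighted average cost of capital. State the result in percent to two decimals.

Total capital V = 1556 + 218.1 + 556 + 1129 = 3459.1.
Equity: weight = 1556/3459.1 = 0.4498; cost = 9%.
Preferred: weight = 218.1/3459.1 = 0.0631; cost = 6.4%.
Debentures: weight = 556/3459.1 = 0.1607; after-tax cost = 9.09% × (1 − 19%) = 7.3629%.
Mortgage bonds: weight = 1129/3459.1 = 0.3264; after-tax cost = 8.9% × (1 − 19%) = 7.2090%.
WACC = 0.4498 × 9.0000% + 0.0631 × 6.4000% + 0.1607 × 7.3629% + 0.3264 × 7.2090% = 7.9884%.

7.99%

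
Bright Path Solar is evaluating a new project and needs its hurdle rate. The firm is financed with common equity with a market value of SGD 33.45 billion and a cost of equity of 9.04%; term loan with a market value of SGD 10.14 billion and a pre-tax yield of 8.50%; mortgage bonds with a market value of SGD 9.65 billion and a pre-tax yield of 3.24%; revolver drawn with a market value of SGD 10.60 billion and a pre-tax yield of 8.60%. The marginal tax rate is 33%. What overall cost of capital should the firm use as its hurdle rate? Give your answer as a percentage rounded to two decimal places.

Total capital V = 33.45 + 10.14 + 9.65 + 10.6 = 63.84.
Equity: weight = 33.45/63.84 = 0.5240; cost = 9.04%.
Term loan: weight = 10.14/63.84 = 0.1588; after-tax cost = 8.5% × (1 − 33%) = 5.6950%.
Mortgage bonds: weight = 9.65/63.84 = 0.1512; after-tax cost = 3.24% × (1 − 33%) = 2.1708%.
Revolver drawn: weight = 10.6/63.84 = 0.1660; after-tax cost = 8.6% × (1 − 33%) = 5.7620%.
WACC = 0.5240 × 9.0400% + 0.1588 × 5.6950% + 0.1512 × 2.1708% + 0.1660 × 5.7620% = 6.9261%.

6.93%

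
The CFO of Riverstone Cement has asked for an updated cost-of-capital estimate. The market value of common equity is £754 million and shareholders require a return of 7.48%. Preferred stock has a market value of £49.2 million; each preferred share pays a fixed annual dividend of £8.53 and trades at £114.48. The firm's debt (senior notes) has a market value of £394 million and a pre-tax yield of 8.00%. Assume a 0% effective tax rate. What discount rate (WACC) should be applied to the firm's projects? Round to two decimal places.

7.65%

Cost of preferred: Rp = 8.53 / 114.48 = 7.4511%.
Total capital V = 754 + 49.2 + 394 = 1197.2.
Equity: weight = 754/1197.2 = 0.6298; cost = 7.48%.
Preferred: weight = 49.2/1197.2 = 0.0411; cost = 7.4511%.
Senior notes: weight = 394/1197.2 = 0.3291; after-tax cost = 8% × (1 − 0%) = 8.0000%.
WACC = 0.6298 × 7.4800% + 0.0411 × 7.4511% + 0.3291 × 8.0000% = 7.6499%.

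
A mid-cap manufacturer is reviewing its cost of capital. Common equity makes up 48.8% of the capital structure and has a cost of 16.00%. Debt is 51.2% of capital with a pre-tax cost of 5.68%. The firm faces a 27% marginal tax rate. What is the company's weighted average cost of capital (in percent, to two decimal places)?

After-tax cost of debt = 5.68% × (1 − 27%) = 4.1464%.
WACC = 0.488 × 16.0000% + 0.512 × 4.1464% = 9.9310%.

9.93%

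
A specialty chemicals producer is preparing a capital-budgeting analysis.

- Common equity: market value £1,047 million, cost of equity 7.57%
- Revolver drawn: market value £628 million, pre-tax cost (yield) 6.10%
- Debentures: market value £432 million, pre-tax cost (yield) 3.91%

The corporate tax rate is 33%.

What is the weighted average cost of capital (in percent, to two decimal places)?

5.52%

Total capital V = 1047 + 628 + 432 = 2107.
Equity: weight = 1047/2107 = 0.4969; cost = 7.57%.
Revolver drawn: weight = 628/2107 = 0.2981; after-tax cost = 6.1% × (1 − 33%) = 4.0870%.
Debentures: weight = 432/2107 = 0.2050; after-tax cost = 3.91% × (1 − 33%) = 2.6197%.
WACC = 0.4969 × 7.5700% + 0.2981 × 4.0870% + 0.2050 × 2.6197% = 5.5169%.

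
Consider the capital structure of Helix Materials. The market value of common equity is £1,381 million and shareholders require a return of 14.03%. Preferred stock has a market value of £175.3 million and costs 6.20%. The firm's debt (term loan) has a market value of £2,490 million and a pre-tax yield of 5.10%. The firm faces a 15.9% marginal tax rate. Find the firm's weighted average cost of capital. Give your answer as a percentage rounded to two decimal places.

7.70%

Total capital V = 1381 + 175.3 + 2490 = 4046.3.
Equity: weight = 1381/4046.3 = 0.3413; cost = 14.03%.
Preferred: weight = 175.3/4046.3 = 0.0433; cost = 6.2%.
Term loan: weight = 2490/4046.3 = 0.6154; after-tax cost = 5.1% × (1 − 15.9%) = 4.2891%.
WACC = 0.3413 × 14.0300% + 0.0433 × 6.2000% + 0.6154 × 4.2891% = 7.6965%.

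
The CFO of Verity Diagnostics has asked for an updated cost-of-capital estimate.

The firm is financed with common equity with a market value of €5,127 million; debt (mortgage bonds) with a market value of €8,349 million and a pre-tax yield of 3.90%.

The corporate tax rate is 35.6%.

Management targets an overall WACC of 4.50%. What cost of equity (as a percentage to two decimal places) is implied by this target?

Total capital V = 5127 + 8349 = 13476.
Equity weight = 5127/13476 = 0.3805.
Mortgage bonds weight = 8349/13476 = 0.6195.
Debt contribution = 0.6195 × 3.9% × (1 − 35.6%) = 1.5561%.
Required equity contribution = 4.5% − 1.5561% = 2.9439%.
Re = 2.9439% / 0.3805 = 7.7380%.

7.74%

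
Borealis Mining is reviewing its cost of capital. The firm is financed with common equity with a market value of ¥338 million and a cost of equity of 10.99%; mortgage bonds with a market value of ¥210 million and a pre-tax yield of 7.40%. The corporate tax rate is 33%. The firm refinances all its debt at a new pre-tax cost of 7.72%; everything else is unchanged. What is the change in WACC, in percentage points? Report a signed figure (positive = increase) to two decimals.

+0.08 pp

Current WACC:
Total capital V = 338 + 210 = 548.
Equity: weight = 338/548 = 0.6168; cost = 10.99%.
Mortgage bonds: weight = 210/548 = 0.3832; after-tax cost = 7.4% × (1 − 33%) = 4.9580%.
WACC = 0.6168 × 10.9900% + 0.3832 × 4.9580% = 8.6785%.
After the change:
Total capital V = 338 + 210 = 548.
Equity: weight = 338/548 = 0.6168; cost = 10.99%.
Mortgage bonds: weight = 210/548 = 0.3832; after-tax cost = 7.72% × (1 − 33%) = 5.1724%.
WACC = 0.6168 × 10.9900% + 0.3832 × 5.1724% = 8.7606%.
Change in WACC = 8.7606% − 8.6785% = 0.0822 pp.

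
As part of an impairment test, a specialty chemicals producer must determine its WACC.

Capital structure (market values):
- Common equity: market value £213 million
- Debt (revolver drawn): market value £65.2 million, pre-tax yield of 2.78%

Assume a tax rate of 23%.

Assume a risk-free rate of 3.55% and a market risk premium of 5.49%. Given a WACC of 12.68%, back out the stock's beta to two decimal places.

2.25

Total capital V = 213 + 65.2 = 278.2.
Equity weight = 213/278.2 = 0.7656.
Revolver drawn weight = 65.2/278.2 = 0.2344.
Debt contribution = 0.2344 × 2.78% × (1 − 23%) = 0.5017%.
Required equity contribution = 12.68% − 0.5017% = 12.1783%  ⇒  Re = 15.9061%.
CAPM: 15.9061% = 3.55% + β × 5.49%  ⇒  β = 2.2507.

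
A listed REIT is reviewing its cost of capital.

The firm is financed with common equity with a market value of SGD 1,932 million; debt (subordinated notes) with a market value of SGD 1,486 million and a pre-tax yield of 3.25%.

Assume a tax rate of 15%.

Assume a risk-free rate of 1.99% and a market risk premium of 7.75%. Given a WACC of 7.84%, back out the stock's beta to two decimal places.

Total capital V = 1932 + 1486 = 3418.
Equity weight = 1932/3418 = 0.5652.
Subordinated notes weight = 1486/3418 = 0.4348.
Debt contribution = 0.4348 × 3.25% × (1 − 15%) = 1.2010%.
Required equity contribution = 7.84% − 1.2010% = 6.6390%  ⇒  Re = 11.7454%.
CAPM: 11.7454% = 1.99% + β × 7.75%  ⇒  β = 1.2588.

1.26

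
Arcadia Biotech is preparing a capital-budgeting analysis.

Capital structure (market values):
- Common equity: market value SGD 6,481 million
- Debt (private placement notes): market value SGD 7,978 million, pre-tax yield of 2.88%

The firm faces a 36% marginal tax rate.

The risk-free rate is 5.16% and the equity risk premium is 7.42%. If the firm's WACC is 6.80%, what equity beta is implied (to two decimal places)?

1.04

Total capital V = 6481 + 7978 = 14459.
Equity weight = 6481/14459 = 0.4482.
Private placement notes weight = 7978/14459 = 0.5518.
Debt contribution = 0.5518 × 2.88% × (1 − 36%) = 1.0170%.
Required equity contribution = 6.8% − 1.0170% = 5.7830%  ⇒  Re = 12.9017%.
CAPM: 12.9017% = 5.16% + β × 7.42%  ⇒  β = 1.0434.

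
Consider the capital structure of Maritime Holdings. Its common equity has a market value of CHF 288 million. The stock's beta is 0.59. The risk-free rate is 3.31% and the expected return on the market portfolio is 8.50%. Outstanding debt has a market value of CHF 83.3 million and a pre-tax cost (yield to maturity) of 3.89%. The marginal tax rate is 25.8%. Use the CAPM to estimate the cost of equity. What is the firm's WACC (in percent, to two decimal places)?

Market risk premium = 8.5% − 3.31% = 5.19%.
Cost of equity via CAPM: Re = 3.31% + 0.59 × 5.19% = 6.3721%.
Total capital V = 288 + 83.3 = 371.3.
Equity: weight = 288/371.3 = 0.7757; cost = 6.3721%.
Debt: weight = 83.3/371.3 = 0.2243; after-tax cost = 3.89% × (1 − 25.8%) = 2.8864%.
WACC = 0.7757 × 6.3721% + 0.2243 × 2.8864% = 5.5901%.

5.59%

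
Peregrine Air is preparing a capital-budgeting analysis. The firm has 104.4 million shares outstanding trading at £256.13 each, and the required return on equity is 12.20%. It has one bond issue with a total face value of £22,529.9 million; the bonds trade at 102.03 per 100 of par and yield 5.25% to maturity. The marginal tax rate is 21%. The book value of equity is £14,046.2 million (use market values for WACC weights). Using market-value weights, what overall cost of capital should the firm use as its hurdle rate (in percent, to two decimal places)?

Market value of equity E = 256.13 × 104.4m = 26739.972m. Market value of debt D = 22529.9m × 102.03/100 = 22987.25697m.
Total capital V = 26739.972 + 22987.25697 = 49727.22897.
Equity: weight = 26739.972/49727.22897 = 0.5377; cost = 12.2%.
Bonds outstanding: weight = 22987.25697/49727.22897 = 0.4623; after-tax cost = 5.25% × (1 − 21%) = 4.1475%.
WACC = 0.5377 × 12.2000% + 0.4623 × 4.1475% = 8.4776%.

8.48%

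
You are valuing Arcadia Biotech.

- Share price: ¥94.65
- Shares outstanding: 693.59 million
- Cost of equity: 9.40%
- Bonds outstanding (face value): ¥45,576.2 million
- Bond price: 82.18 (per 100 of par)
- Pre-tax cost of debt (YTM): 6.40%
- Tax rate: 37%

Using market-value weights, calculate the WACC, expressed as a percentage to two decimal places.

7.45%

Market value of equity E = 94.65 × 693.59m = 65648.2935m. Market value of debt D = 45576.2m × 82.18/100 = 37454.52116m.
Total capital V = 65648.2935 + 37454.52116 = 103102.81466.
Equity: weight = 65648.2935/103102.81466 = 0.6367; cost = 9.4%.
Bonds outstanding: weight = 37454.52116/103102.81466 = 0.3633; after-tax cost = 6.4% × (1 − 37%) = 4.0320%.
WACC = 0.6367 × 9.4000% + 0.3633 × 4.0320% = 7.4499%.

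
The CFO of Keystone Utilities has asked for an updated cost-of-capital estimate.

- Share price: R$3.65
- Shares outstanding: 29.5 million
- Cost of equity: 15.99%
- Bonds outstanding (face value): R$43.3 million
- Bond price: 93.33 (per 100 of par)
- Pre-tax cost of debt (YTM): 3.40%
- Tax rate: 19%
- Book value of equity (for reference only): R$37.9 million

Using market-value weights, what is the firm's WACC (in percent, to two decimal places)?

Market value of equity E = 3.65 × 29.5m = 107.675m. Market value of debt D = 43.3m × 93.33/100 = 40.41189m.
Total capital V = 107.675 + 40.41189 = 148.08689.
Equity: weight = 107.675/148.08689 = 0.7271; cost = 15.99%.
Bonds outstanding: weight = 40.41189/148.08689 = 0.2729; after-tax cost = 3.4% × (1 − 19%) = 2.7540%.
WACC = 0.7271 × 15.9900% + 0.2729 × 2.7540% = 12.3780%.

12.38%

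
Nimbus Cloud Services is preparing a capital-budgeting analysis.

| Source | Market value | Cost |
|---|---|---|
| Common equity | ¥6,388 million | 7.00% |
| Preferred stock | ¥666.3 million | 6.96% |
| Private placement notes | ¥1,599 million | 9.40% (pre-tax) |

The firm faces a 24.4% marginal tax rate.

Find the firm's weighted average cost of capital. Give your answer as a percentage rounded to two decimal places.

7.02%

Total capital V = 6388 + 666.3 + 1599 = 8653.3.
Equity: weight = 6388/8653.3 = 0.7382; cost = 7%.
Preferred: weight = 666.3/8653.3 = 0.0770; cost = 6.96%.
Private placement notes: weight = 1599/8653.3 = 0.1848; after-tax cost = 9.4% × (1 − 24.4%) = 7.1064%.
WACC = 0.7382 × 7.0000% + 0.0770 × 6.9600% + 0.1848 × 7.1064% = 7.0166%.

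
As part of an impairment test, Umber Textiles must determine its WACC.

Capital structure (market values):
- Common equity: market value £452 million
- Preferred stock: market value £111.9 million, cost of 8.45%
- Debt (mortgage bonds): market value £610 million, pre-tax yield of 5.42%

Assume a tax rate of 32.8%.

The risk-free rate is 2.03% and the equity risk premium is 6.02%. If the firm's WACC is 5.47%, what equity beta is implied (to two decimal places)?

Total capital V = 452 + 111.9 + 610 = 1173.9.
Equity weight = 452/1173.9 = 0.3850.
Preferred weight = 111.9/1173.9 = 0.0953.
Mortgage bonds weight = 610/1173.9 = 0.5196.
Debt contribution = 0.5196 × 5.42% × (1 − 32.8%) = 1.8926%.
Preferred contribution = 0.0953 × 8.45% = 0.8055%.
Required equity contribution = 5.47% − 2.6981% = 2.7719%  ⇒  Re = 7.1989%.
CAPM: 7.1989% = 2.03% + β × 6.02%  ⇒  β = 0.8586.

0.86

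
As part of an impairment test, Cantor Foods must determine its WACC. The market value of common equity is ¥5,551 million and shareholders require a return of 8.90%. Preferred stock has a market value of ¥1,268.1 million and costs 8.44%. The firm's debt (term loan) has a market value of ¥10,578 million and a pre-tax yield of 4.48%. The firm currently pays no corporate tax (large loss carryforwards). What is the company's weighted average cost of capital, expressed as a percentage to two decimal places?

6.18%

Total capital V = 5551 + 1268.1 + 10578 = 17397.1.
Equity: weight = 5551/17397.1 = 0.3191; cost = 8.9%.
Preferred: weight = 1268.1/17397.1 = 0.0729; cost = 8.44%.
Term loan: weight = 10578/17397.1 = 0.6080; after-tax cost = 4.48% × (1 − 0%) = 4.4800%.
WACC = 0.3191 × 8.9000% + 0.0729 × 8.4400% + 0.6080 × 4.4800% = 6.1790%.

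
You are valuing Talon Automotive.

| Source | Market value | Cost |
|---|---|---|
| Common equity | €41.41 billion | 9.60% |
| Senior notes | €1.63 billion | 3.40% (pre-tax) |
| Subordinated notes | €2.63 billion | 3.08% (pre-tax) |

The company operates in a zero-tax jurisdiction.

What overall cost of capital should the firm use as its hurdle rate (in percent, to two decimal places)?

Total capital V = 41.41 + 1.63 + 2.63 = 45.67.
Equity: weight = 41.41/45.67 = 0.9067; cost = 9.6%.
Senior notes: weight = 1.63/45.67 = 0.0357; after-tax cost = 3.4% × (1 − 0%) = 3.4000%.
Subordinated notes: weight = 2.63/45.67 = 0.0576; after-tax cost = 3.08% × (1 − 0%) = 3.0800%.
WACC = 0.9067 × 9.6000% + 0.0357 × 3.4000% + 0.0576 × 3.0800% = 9.0032%.

9.00%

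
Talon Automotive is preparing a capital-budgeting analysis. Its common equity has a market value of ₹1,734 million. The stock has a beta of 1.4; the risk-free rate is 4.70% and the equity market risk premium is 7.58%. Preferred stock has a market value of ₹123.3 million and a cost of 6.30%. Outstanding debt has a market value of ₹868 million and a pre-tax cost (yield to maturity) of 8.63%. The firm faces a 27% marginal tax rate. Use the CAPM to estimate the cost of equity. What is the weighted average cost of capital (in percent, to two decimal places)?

Cost of equity via CAPM: Re = 4.7% + 1.4 × 7.58% = 15.3120%.
Total capital V = 1734 + 123.3 + 868 = 2725.3.
Equity: weight = 1734/2725.3 = 0.6363; cost = 15.312%.
Preferred: weight = 123.3/2725.3 = 0.0452; cost = 6.3%.
Debt: weight = 868/2725.3 = 0.3185; after-tax cost = 8.63% × (1 − 27%) = 6.2999%.
WACC = 0.6363 × 15.3120% + 0.0452 × 6.3000% + 0.3185 × 6.2999% = 12.0339%.

12.03%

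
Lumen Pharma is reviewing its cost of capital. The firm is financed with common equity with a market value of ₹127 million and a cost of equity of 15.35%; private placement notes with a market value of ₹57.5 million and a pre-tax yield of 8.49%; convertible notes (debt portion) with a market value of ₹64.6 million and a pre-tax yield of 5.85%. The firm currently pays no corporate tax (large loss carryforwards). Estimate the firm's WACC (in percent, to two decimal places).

11.30%

Total capital V = 127 + 57.5 + 64.6 = 249.1.
Equity: weight = 127/249.1 = 0.5098; cost = 15.35%.
Private placement notes: weight = 57.5/249.1 = 0.2308; after-tax cost = 8.49% × (1 − 0%) = 8.4900%.
Convertible notes (debt portion): weight = 64.6/249.1 = 0.2593; after-tax cost = 5.85% × (1 − 0%) = 5.8500%.
WACC = 0.5098 × 15.3500% + 0.2308 × 8.4900% + 0.2593 × 5.8500% = 11.3028%.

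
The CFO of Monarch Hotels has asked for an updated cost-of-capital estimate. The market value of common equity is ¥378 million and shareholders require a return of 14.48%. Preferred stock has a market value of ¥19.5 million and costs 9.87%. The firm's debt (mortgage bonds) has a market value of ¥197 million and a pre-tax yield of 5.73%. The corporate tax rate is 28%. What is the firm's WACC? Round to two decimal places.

10.90%

Total capital V = 378 + 19.5 + 197 = 594.5.
Equity: weight = 378/594.5 = 0.6358; cost = 14.48%.
Preferred: weight = 19.5/594.5 = 0.0328; cost = 9.87%.
Mortgage bonds: weight = 197/594.5 = 0.3314; after-tax cost = 5.73% × (1 − 28%) = 4.1256%.
WACC = 0.6358 × 14.4800% + 0.0328 × 9.8700% + 0.3314 × 4.1256% = 10.8976%.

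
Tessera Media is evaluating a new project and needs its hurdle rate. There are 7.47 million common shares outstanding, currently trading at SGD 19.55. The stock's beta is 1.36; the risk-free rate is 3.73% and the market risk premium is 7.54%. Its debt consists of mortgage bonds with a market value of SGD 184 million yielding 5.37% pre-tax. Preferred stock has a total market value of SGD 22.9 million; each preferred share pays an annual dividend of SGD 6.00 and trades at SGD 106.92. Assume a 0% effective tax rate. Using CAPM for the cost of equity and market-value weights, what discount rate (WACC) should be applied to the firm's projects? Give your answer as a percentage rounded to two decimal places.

Cost of equity via CAPM: Re = 3.73% + 1.36 × 7.54% = 13.9844%.
Cost of preferred: Rp = 6.0 / 106.92 = 5.6117%.
Market value of equity E = 19.55 × 7.47m = 146.0385m.
Total capital V = 146.0385 + 22.9 + 184 = 352.9385.
Equity: weight = 146.0385/352.9385 = 0.4138; cost = 13.9844%.
Preferred: weight = 22.9/352.9385 = 0.0649; cost = 5.6117%.
Mortgage bonds: weight = 184/352.9385 = 0.5213; after-tax cost = 5.37% × (1 − 0%) = 5.3700%.
WACC = 0.4138 × 13.9844% + 0.0649 × 5.6117% + 0.5213 × 5.3700% = 8.9501%.

8.95%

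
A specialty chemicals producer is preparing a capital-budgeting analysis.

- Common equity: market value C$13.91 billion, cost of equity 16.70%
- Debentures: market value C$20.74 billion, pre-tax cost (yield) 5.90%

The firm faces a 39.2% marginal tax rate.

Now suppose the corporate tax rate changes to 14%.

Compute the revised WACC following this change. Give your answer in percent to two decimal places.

After the change:
Total capital V = 13.91 + 20.74 = 34.65.
Equity: weight = 13.91/34.65 = 0.4014; cost = 16.7%.
Debentures: weight = 20.74/34.65 = 0.5986; after-tax cost = 5.9% × (1 − 14%) = 5.0740%.
WACC = 0.4014 × 16.7000% + 0.5986 × 5.0740% = 9.7412%.

9.74%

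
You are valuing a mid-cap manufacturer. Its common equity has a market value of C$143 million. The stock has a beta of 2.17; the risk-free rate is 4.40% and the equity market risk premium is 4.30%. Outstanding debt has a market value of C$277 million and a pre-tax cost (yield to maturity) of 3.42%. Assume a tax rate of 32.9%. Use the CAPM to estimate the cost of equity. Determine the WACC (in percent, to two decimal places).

Cost of equity via CAPM: Re = 4.4% + 2.17 × 4.3% = 13.7310%.
Total capital V = 143 + 277 = 420.
Equity: weight = 143/420 = 0.3405; cost = 13.731%.
Debt: weight = 277/420 = 0.6595; after-tax cost = 3.42% × (1 − 32.9%) = 2.2948%.
WACC = 0.3405 × 13.7310% + 0.6595 × 2.2948% = 6.1886%.

6.19%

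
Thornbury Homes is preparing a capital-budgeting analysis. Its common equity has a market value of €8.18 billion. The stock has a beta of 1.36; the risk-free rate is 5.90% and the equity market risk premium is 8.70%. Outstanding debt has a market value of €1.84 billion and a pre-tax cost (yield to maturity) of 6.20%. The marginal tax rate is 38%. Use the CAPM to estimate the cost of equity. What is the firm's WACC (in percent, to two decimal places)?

15.18%

Cost of equity via CAPM: Re = 5.9% + 1.36 × 8.7% = 17.7320%.
Total capital V = 8.18 + 1.84 = 10.02.
Equity: weight = 8.18/10.02 = 0.8164; cost = 17.732%.
Debt: weight = 1.84/10.02 = 0.1836; after-tax cost = 6.2% × (1 − 38%) = 3.8440%.
WACC = 0.8164 × 17.7320% + 0.1836 × 3.8440% = 15.1817%.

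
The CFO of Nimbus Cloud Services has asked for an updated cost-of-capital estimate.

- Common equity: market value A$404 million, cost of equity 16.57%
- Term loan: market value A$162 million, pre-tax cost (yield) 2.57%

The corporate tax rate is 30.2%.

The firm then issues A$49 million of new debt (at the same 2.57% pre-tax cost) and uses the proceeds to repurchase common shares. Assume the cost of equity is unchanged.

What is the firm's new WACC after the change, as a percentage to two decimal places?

11.06%

After the change:
Total capital V = 355 + 211 = 566.
Equity: weight = 355/566 = 0.6272; cost = 16.57%.
Term loan: weight = 211/566 = 0.3728; after-tax cost = 2.57% × (1 − 30.2%) = 1.7939%.
WACC = 0.6272 × 16.5700% + 0.3728 × 1.7939% = 11.0616%.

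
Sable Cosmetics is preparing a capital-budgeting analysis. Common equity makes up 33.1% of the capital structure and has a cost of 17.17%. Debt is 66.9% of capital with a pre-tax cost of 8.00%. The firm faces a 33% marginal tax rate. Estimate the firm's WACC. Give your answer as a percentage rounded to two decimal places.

After-tax cost of debt = 8% × (1 − 33%) = 5.3600%.
WACC = 0.331 × 17.1700% + 0.669 × 5.3600% = 9.2691%.

9.27%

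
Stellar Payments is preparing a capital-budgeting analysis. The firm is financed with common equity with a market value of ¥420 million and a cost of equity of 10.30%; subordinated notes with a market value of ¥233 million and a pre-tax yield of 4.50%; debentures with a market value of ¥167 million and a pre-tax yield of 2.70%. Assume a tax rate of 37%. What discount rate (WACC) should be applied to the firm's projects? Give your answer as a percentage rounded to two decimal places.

6.43%

Total capital V = 420 + 233 + 167 = 820.
Equity: weight = 420/820 = 0.5122; cost = 10.3%.
Subordinated notes: weight = 233/820 = 0.2841; after-tax cost = 4.5% × (1 − 37%) = 2.8350%.
Debentures: weight = 167/820 = 0.2037; after-tax cost = 2.7% × (1 − 37%) = 1.7010%.
WACC = 0.5122 × 10.3000% + 0.2841 × 2.8350% + 0.2037 × 1.7010% = 6.4276%.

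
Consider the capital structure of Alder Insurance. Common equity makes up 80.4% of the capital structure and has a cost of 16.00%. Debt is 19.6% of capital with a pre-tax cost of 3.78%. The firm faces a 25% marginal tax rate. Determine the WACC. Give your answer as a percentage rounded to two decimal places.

13.42%

After-tax cost of debt = 3.78% × (1 − 25%) = 2.8350%.
WACC = 0.804 × 16.0000% + 0.196 × 2.8350% = 13.4197%.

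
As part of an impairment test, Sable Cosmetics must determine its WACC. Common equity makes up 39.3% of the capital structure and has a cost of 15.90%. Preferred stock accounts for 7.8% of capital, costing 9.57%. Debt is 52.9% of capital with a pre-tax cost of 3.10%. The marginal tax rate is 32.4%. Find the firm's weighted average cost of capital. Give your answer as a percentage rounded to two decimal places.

After-tax cost of debt = 3.1% × (1 − 32.4%) = 2.0956%.
WACC = 0.393 × 15.9000% + 0.078 × 9.5700% + 0.529 × 2.0956% = 8.1037%.

8.10%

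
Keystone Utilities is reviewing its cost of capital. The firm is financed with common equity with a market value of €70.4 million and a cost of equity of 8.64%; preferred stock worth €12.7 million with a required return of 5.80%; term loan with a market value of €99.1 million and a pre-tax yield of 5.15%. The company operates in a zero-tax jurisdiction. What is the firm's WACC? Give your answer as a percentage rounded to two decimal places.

Total capital V = 70.4 + 12.7 + 99.1 = 182.2.
Equity: weight = 70.4/182.2 = 0.3864; cost = 8.64%.
Preferred: weight = 12.7/182.2 = 0.0697; cost = 5.8%.
Term loan: weight = 99.1/182.2 = 0.5439; after-tax cost = 5.15% × (1 − 0%) = 5.1500%.
WACC = 0.3864 × 8.6400% + 0.0697 × 5.8000% + 0.5439 × 5.1500% = 6.5438%.

6.54%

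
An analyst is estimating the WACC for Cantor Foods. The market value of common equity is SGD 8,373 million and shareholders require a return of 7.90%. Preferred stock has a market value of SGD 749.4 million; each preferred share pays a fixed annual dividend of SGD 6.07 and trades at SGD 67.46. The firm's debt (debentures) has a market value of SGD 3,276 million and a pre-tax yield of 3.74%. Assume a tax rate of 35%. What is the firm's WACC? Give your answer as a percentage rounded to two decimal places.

Cost of preferred: Rp = 6.07 / 67.46 = 8.9979%.
Total capital V = 8373 + 749.4 + 3276 = 12398.4.
Equity: weight = 8373/12398.4 = 0.6753; cost = 7.9%.
Preferred: weight = 749.4/12398.4 = 0.0604; cost = 8.9979%.
Debentures: weight = 3276/12398.4 = 0.2642; after-tax cost = 3.74% × (1 − 35%) = 2.4310%.
WACC = 0.6753 × 7.9000% + 0.0604 × 8.9979% + 0.2642 × 2.4310% = 6.5213%.

6.52%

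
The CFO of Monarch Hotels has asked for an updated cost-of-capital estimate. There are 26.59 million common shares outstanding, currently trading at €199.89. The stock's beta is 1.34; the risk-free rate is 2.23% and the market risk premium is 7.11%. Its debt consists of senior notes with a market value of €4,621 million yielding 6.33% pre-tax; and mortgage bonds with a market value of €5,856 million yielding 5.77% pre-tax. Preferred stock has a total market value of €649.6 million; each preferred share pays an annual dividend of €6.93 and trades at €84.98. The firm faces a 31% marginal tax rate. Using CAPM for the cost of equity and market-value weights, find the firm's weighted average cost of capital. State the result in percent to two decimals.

Cost of equity via CAPM: Re = 2.23% + 1.34 × 7.11% = 11.7574%.
Cost of preferred: Rp = 6.93 / 84.98 = 8.1549%.
Market value of equity E = 199.89 × 26.59m = 5315.0751m.
Total capital V = 5315.0751 + 649.6 + 4621 + 5856 = 16441.6751.
Equity: weight = 5315.0751/16441.6751 = 0.3233; cost = 11.7574%.
Preferred: weight = 649.6/16441.6751 = 0.0395; cost = 8.1549%.
Senior notes: weight = 4621/16441.6751 = 0.2811; after-tax cost = 6.33% × (1 − 31%) = 4.3677%.
Mortgage bonds: weight = 5856/16441.6751 = 0.3562; after-tax cost = 5.77% × (1 − 31%) = 3.9813%.
WACC = 0.3233 × 11.7574% + 0.0395 × 8.1549% + 0.2811 × 4.3677% + 0.3562 × 3.9813% = 6.7686%.

6.77%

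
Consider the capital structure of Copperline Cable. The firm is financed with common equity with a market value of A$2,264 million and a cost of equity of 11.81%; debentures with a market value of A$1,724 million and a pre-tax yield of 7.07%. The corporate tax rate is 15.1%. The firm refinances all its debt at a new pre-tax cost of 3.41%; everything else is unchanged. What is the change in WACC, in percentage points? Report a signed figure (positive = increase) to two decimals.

-1.34 pp

Current WACC:
Total capital V = 2264 + 1724 = 3988.
Equity: weight = 2264/3988 = 0.5677; cost = 11.81%.
Debentures: weight = 1724/3988 = 0.4323; after-tax cost = 7.07% × (1 − 15.1%) = 6.0024%.
WACC = 0.5677 × 11.8100% + 0.4323 × 6.0024% = 9.2994%.
After the change:
Total capital V = 2264 + 1724 = 3988.
Equity: weight = 2264/3988 = 0.5677; cost = 11.81%.
Debentures: weight = 1724/3988 = 0.4323; after-tax cost = 3.41% × (1 − 15.1%) = 2.8951%.
WACC = 0.5677 × 11.8100% + 0.4323 × 2.8951% = 7.9561%.
Change in WACC = 7.9561% − 9.2994% = -1.3433 pp.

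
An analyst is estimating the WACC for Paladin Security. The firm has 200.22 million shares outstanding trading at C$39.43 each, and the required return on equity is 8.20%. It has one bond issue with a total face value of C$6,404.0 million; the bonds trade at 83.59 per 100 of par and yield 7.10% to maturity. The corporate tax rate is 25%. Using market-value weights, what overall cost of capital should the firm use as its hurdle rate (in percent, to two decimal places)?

Market value of equity E = 39.43 × 200.22m = 7894.6746m. Market value of debt D = 6404m × 83.59/100 = 5353.1036m.
Total capital V = 7894.6746 + 5353.1036 = 13247.7782.
Equity: weight = 7894.6746/13247.7782 = 0.5959; cost = 8.2%.
Bonds outstanding: weight = 5353.1036/13247.7782 = 0.4041; after-tax cost = 7.1% × (1 − 25%) = 5.3250%.
WACC = 0.5959 × 8.2000% + 0.4041 × 5.3250% = 7.0383%.

7.04%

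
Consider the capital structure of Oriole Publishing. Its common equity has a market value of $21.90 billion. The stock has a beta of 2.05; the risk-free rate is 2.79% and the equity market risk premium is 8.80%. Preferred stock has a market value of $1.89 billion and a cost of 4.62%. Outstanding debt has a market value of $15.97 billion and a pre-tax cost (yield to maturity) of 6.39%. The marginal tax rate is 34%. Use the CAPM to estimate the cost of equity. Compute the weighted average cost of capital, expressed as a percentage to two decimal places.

Cost of equity via CAPM: Re = 2.79% + 2.05 × 8.8% = 20.8300%.
Total capital V = 21.9 + 1.89 + 15.97 = 39.76.
Equity: weight = 21.9/39.76 = 0.5508; cost = 20.83%.
Preferred: weight = 1.89/39.76 = 0.0475; cost = 4.62%.
Debt: weight = 15.97/39.76 = 0.4017; after-tax cost = 6.39% × (1 − 34%) = 4.2174%.
WACC = 0.5508 × 20.8300% + 0.0475 × 4.6200% + 0.4017 × 4.2174% = 13.3868%.

13.39%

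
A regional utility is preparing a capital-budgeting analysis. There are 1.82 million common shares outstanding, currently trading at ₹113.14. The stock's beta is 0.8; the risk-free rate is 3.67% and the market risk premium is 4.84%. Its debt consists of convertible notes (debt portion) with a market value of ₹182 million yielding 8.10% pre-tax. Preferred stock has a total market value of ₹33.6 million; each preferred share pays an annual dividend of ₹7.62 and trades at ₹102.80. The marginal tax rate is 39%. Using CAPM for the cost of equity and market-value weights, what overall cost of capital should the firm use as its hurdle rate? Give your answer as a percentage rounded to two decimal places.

6.41%

Cost of equity via CAPM: Re = 3.67% + 0.8 × 4.84% = 7.5420%.
Cost of preferred: Rp = 7.62 / 102.8 = 7.4125%.
Market value of equity E = 113.14 × 1.82m = 205.9148m.
Total capital V = 205.9148 + 33.6 + 182 = 421.5148.
Equity: weight = 205.9148/421.5148 = 0.4885; cost = 7.542%.
Preferred: weight = 33.6/421.5148 = 0.0797; cost = 7.4125%.
Convertible notes (debt portion): weight = 182/421.5148 = 0.4318; after-tax cost = 8.1% × (1 − 39%) = 4.9410%.
WACC = 0.4885 × 7.5420% + 0.0797 × 7.4125% + 0.4318 × 4.9410% = 6.4086%.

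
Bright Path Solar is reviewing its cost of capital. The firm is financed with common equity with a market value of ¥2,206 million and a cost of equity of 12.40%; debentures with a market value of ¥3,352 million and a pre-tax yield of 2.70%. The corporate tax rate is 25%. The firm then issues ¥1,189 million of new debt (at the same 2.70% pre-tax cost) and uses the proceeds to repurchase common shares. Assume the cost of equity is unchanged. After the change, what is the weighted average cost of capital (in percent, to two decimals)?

3.92%

After the change:
Total capital V = 1017 + 4541 = 5558.
Equity: weight = 1017/5558 = 0.1830; cost = 12.4%.
Debentures: weight = 4541/5558 = 0.8170; after-tax cost = 2.7% × (1 − 25%) = 2.0250%.
WACC = 0.1830 × 12.4000% + 0.8170 × 2.0250% = 3.9234%.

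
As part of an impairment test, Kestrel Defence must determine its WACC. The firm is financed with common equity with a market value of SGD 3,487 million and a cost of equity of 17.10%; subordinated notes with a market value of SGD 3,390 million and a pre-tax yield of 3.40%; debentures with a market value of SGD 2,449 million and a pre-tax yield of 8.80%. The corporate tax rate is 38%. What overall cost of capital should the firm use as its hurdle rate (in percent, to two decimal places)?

8.59%

Total capital V = 3487 + 3390 + 2449 = 9326.
Equity: weight = 3487/9326 = 0.3739; cost = 17.1%.
Subordinated notes: weight = 3390/9326 = 0.3635; after-tax cost = 3.4% × (1 − 38%) = 2.1080%.
Debentures: weight = 2449/9326 = 0.2626; after-tax cost = 8.8% × (1 − 38%) = 5.4560%.
WACC = 0.3739 × 17.1000% + 0.3635 × 2.1080% + 0.2626 × 5.4560% = 8.5927%.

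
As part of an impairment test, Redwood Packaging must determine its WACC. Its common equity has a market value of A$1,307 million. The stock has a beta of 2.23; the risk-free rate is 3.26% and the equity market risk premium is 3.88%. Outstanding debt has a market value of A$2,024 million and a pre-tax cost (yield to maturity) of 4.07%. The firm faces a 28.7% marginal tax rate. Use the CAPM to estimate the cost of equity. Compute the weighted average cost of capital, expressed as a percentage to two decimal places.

6.44%

Cost of equity via CAPM: Re = 3.26% + 2.23 × 3.88% = 11.9124%.
Total capital V = 1307 + 2024 = 3331.
Equity: weight = 1307/3331 = 0.3924; cost = 11.9124%.
Debt: weight = 2024/3331 = 0.6076; after-tax cost = 4.07% × (1 − 28.7%) = 2.9019%.
WACC = 0.3924 × 11.9124% + 0.6076 × 2.9019% = 6.4374%.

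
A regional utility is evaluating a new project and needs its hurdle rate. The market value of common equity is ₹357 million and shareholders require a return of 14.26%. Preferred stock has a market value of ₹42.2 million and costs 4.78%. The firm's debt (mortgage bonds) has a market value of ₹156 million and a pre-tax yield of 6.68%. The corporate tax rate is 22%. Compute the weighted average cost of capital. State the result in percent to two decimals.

11.00%

Total capital V = 357 + 42.2 + 156 = 555.2.
Equity: weight = 357/555.2 = 0.6430; cost = 14.26%.
Preferred: weight = 42.2/555.2 = 0.0760; cost = 4.78%.
Mortgage bonds: weight = 156/555.2 = 0.2810; after-tax cost = 6.68% × (1 − 22%) = 5.2104%.
WACC = 0.6430 × 14.2600% + 0.0760 × 4.7800% + 0.2810 × 5.2104% = 10.9967%.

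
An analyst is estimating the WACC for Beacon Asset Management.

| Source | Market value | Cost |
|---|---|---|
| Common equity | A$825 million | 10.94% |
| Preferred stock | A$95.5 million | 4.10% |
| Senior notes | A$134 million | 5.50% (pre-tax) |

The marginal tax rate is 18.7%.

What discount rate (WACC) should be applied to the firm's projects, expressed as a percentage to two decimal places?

Total capital V = 825 + 95.5 + 134 = 1054.5.
Equity: weight = 825/1054.5 = 0.7824; cost = 10.94%.
Preferred: weight = 95.5/1054.5 = 0.0906; cost = 4.1%.
Senior notes: weight = 134/1054.5 = 0.1271; after-tax cost = 5.5% × (1 − 18.7%) = 4.4715%.
WACC = 0.7824 × 10.9400% + 0.0906 × 4.1000% + 0.1271 × 4.4715% = 9.4986%.

9.50%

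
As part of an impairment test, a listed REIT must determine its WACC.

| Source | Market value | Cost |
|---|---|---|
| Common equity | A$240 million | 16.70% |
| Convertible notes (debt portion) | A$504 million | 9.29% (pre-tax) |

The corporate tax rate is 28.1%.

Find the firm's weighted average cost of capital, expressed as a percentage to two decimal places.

9.91%

Total capital V = 240 + 504 = 744.
Equity: weight = 240/744 = 0.3226; cost = 16.7%.
Convertible notes (debt portion): weight = 504/744 = 0.6774; after-tax cost = 9.29% × (1 − 28.1%) = 6.6795%.
WACC = 0.3226 × 16.7000% + 0.6774 × 6.6795% = 9.9119%.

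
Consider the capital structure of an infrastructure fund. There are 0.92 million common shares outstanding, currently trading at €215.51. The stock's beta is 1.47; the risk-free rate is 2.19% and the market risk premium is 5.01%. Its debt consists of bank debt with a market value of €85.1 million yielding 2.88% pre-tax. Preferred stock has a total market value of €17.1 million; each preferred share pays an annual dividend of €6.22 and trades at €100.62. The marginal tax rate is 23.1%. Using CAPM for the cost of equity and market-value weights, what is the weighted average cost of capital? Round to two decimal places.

7.28%

Cost of equity via CAPM: Re = 2.19% + 1.47 × 5.01% = 9.5547%.
Cost of preferred: Rp = 6.22 / 100.62 = 6.1817%.
Market value of equity E = 215.51 × 0.92m = 198.2692m.
Total capital V = 198.2692 + 17.1 + 85.1 = 300.4692.
Equity: weight = 198.2692/300.4692 = 0.6599; cost = 9.5547%.
Preferred: weight = 17.1/300.4692 = 0.0569; cost = 6.1817%.
Bank debt: weight = 85.1/300.4692 = 0.2832; after-tax cost = 2.88% × (1 − 23.1%) = 2.2147%.
WACC = 0.6599 × 9.5547% + 0.0569 × 6.1817% + 0.2832 × 2.2147% = 7.2839%.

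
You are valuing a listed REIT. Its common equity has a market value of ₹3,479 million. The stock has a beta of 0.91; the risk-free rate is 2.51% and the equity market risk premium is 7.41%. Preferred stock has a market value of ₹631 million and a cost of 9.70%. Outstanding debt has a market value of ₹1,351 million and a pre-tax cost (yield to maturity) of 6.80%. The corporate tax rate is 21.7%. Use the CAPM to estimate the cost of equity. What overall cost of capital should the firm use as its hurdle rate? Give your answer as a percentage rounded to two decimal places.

Cost of equity via CAPM: Re = 2.51% + 0.91 × 7.41% = 9.2531%.
Total capital V = 3479 + 631 + 1351 = 5461.
Equity: weight = 3479/5461 = 0.6371; cost = 9.2531%.
Preferred: weight = 631/5461 = 0.1155; cost = 9.7%.
Debt: weight = 1351/5461 = 0.2474; after-tax cost = 6.8% × (1 − 21.7%) = 5.3244%.
WACC = 0.6371 × 9.2531% + 0.1155 × 9.7000% + 0.2474 × 5.3244% = 8.3328%.

8.33%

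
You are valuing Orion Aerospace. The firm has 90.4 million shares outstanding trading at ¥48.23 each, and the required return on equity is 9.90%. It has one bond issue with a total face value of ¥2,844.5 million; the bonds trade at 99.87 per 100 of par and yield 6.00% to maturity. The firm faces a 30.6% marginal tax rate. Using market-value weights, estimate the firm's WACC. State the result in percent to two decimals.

Market value of equity E = 48.23 × 90.4m = 4359.992m. Market value of debt D = 2844.5m × 99.87/100 = 2840.80215m.
Total capital V = 4359.992 + 2840.80215 = 7200.79415.
Equity: weight = 4359.992/7200.79415 = 0.6055; cost = 9.9%.
Bonds outstanding: weight = 2840.80215/7200.79415 = 0.3945; after-tax cost = 6% × (1 − 30.6%) = 4.1640%.
WACC = 0.6055 × 9.9000% + 0.3945 × 4.1640% = 7.6371%.

7.64%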